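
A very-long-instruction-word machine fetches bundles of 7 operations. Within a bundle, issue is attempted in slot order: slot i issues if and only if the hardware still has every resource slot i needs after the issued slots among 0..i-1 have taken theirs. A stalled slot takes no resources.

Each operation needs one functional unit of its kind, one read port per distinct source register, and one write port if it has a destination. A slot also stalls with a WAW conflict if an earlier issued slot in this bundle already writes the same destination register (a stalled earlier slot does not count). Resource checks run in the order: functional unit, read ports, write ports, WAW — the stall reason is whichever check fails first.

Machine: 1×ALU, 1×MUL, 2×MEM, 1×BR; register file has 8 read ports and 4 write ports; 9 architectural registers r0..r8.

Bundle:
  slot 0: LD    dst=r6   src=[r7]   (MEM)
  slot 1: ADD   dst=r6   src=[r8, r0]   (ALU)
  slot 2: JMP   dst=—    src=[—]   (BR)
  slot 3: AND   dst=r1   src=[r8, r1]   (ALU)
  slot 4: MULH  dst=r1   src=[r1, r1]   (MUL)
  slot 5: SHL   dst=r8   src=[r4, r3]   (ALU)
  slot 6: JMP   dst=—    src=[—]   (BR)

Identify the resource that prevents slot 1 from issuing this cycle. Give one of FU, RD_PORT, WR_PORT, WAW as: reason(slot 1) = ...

#0 MEM src=r7 dispatched  <A:1 Mu:1 Ld:1 B:1 rd:7 wr:3>
#1 ALU src=r8,r0 held:WAW  <A:1 Mu:1 Ld:1 B:1 rd:7 wr:3>
#2 BR src=- dispatched  <A:1 Mu:1 Ld:1 B:0 rd:7 wr:3>
#3 ALU src=r8,r1 dispatched  <A:0 Mu:1 Ld:1 B:0 rd:5 wr:2>
#4 MUL src=r1,r1 held:WAW  <A:0 Mu:1 Ld:1 B:0 rd:5 wr:2>
#5 ALU src=r4,r3 held:FU  <A:0 Mu:1 Ld:1 B:0 rd:5 wr:2>
#6 BR src=- held:FU  <A:0 Mu:1 Ld:1 B:0 rd:5 wr:2>

reason(slot 1) = WAW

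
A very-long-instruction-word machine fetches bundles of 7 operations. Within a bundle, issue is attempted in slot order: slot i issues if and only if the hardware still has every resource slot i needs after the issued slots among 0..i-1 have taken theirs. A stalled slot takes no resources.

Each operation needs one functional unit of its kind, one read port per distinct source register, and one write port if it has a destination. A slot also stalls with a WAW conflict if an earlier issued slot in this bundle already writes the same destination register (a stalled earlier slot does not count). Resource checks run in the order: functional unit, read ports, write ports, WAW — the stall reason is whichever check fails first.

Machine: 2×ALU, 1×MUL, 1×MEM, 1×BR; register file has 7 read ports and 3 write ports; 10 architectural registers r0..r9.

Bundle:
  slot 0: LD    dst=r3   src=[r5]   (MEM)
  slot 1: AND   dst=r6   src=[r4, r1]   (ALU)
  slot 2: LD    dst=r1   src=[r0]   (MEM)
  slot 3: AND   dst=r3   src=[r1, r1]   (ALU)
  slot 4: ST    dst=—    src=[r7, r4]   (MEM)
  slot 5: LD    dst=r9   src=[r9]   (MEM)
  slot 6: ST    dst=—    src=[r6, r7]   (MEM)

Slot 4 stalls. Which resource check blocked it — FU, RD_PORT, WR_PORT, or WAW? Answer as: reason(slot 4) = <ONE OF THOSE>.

(0) want 1×MEM +1rd +1wr — yes → AL2|MU1|ME0|BR1|rd6|wr2
(1) want 1×ALU +2rd +1wr — yes → AL1|MU1|ME0|BR1|rd4|wr1
(2) want 1×MEM +1rd +1wr — FU → AL1|MU1|ME0|BR1|rd4|wr1
(3) want 1×ALU +1rd +1wr — WAW → AL1|MU1|ME0|BR1|rd4|wr1
(4) want 1×MEM +2rd +0wr — FU → AL1|MU1|ME0|BR1|rd4|wr1
(5) want 1×MEM +1rd +1wr — FU → AL1|MU1|ME0|BR1|rd4|wr1
(6) want 1×MEM +2rd +0wr — FU → AL1|MU1|ME0|BR1|rd4|wr1

reason(slot 4) = FU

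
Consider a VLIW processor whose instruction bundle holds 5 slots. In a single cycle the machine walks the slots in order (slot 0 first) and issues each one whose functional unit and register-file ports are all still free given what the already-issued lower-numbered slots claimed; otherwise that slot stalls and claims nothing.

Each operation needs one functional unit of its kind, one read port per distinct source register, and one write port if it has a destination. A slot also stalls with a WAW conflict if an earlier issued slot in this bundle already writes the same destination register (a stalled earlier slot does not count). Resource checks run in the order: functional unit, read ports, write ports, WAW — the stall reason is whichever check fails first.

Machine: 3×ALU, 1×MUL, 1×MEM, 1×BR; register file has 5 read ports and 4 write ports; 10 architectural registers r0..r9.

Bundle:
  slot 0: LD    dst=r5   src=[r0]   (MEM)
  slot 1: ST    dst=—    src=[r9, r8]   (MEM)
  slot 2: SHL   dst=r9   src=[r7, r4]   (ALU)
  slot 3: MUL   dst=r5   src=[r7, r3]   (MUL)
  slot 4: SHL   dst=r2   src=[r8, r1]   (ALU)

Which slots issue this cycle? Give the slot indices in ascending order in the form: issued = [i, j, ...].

issued = [0, 2, 4]

slot 0 (MEM): ISSUE — free A3,Mu1,Ld0,B1 rp4 wp3
slot 1 (MEM): stall FU — free A3,Mu1,Ld0,B1 rp4 wp3
slot 2 (ALU): ISSUE — free A2,Mu1,Ld0,B1 rp2 wp2
slot 3 (MUL): stall WAW — free A2,Mu1,Ld0,B1 rp2 wp2
slot 4 (ALU): ISSUE — free A1,Mu1,Ld0,B1 rp0 wp1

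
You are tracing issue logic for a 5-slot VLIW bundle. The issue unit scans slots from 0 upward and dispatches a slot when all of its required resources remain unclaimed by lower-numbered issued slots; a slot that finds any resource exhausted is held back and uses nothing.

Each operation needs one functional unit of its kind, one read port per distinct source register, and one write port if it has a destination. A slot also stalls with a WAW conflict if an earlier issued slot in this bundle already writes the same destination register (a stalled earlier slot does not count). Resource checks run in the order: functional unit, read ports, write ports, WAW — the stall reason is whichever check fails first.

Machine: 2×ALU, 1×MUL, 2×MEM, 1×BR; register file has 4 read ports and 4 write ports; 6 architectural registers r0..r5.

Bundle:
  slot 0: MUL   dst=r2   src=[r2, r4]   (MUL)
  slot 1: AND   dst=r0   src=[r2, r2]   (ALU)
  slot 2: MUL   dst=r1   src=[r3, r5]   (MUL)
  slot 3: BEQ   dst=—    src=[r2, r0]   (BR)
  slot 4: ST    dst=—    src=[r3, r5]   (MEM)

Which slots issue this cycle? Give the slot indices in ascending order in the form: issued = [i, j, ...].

issued = [0, 1]

slot 0 (MUL): ISSUE — free A2,Mu0,Ld2,B1 rp2 wp3
slot 1 (ALU): ISSUE — free A1,Mu0,Ld2,B1 rp1 wp2
slot 2 (MUL): stall FU — free A1,Mu0,Ld2,B1 rp1 wp2
slot 3 (BR): stall RD_PORT — free A1,Mu0,Ld2,B1 rp1 wp2
slot 4 (MEM): stall RD_PORT — free A1,Mu0,Ld2,B1 rp1 wp2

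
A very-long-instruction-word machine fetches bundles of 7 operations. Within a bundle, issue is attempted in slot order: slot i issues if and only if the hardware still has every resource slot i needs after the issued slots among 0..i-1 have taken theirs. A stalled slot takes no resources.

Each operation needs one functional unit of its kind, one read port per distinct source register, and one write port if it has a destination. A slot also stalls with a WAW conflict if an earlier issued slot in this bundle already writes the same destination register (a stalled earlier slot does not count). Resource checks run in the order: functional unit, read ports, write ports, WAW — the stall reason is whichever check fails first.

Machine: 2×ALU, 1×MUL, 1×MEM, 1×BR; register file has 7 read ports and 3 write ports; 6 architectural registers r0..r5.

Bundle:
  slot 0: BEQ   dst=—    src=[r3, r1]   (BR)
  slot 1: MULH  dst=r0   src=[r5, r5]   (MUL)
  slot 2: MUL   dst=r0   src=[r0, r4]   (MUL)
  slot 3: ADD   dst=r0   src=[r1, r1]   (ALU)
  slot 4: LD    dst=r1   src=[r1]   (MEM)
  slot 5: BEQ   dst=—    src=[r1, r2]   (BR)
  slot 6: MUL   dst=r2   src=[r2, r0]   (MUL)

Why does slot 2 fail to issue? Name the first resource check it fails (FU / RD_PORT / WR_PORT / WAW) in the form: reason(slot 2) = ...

[0] BR needs rd=2 wr=0: ok; after: ALU=2 MUL=1 MEM=1 BR=0, R=5, W=3
[1] MUL needs rd=1 wr=1: ok; after: ALU=2 MUL=0 MEM=1 BR=0, R=4, W=2
[2] MUL needs rd=2 wr=1: FU; after: ALU=2 MUL=0 MEM=1 BR=0, R=4, W=2
[3] ALU needs rd=1 wr=1: WAW; after: ALU=2 MUL=0 MEM=1 BR=0, R=4, W=2
[4] MEM needs rd=1 wr=1: ok; after: ALU=2 MUL=0 MEM=0 BR=0, R=3, W=1
[5] BR needs rd=2 wr=0: FU; after: ALU=2 MUL=0 MEM=0 BR=0, R=3, W=1
[6] MUL needs rd=2 wr=1: FU; after: ALU=2 MUL=0 MEM=0 BR=0, R=3, W=1

reason(slot 2) = FU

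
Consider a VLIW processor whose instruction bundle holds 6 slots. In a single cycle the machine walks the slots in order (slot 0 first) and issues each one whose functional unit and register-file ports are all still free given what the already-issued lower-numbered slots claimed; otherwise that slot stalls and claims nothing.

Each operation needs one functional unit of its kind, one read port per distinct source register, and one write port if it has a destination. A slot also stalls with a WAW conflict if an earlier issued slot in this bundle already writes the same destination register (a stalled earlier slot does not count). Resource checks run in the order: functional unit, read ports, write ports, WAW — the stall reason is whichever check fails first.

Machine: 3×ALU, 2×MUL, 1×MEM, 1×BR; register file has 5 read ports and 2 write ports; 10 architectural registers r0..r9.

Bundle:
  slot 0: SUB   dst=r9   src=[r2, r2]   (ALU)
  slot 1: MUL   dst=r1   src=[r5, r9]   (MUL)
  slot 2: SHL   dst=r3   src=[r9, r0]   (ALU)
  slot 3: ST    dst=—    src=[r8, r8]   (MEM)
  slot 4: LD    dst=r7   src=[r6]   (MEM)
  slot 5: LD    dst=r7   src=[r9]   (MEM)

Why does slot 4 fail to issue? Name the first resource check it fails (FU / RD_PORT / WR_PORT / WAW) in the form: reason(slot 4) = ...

#0 ALU src=r2,r2 dispatched  <A:2 Mu:2 Ld:1 B:1 rd:4 wr:1>
#1 MUL src=r5,r9 dispatched  <A:2 Mu:1 Ld:1 B:1 rd:2 wr:0>
#2 ALU src=r9,r0 held:WR_PORT  <A:2 Mu:1 Ld:1 B:1 rd:2 wr:0>
#3 MEM src=r8,r8 dispatched  <A:2 Mu:1 Ld:0 B:1 rd:1 wr:0>
#4 MEM src=r6 held:FU  <A:2 Mu:1 Ld:0 B:1 rd:1 wr:0>
#5 MEM src=r9 held:FU  <A:2 Mu:1 Ld:0 B:1 rd:1 wr:0>

reason(slot 4) = FU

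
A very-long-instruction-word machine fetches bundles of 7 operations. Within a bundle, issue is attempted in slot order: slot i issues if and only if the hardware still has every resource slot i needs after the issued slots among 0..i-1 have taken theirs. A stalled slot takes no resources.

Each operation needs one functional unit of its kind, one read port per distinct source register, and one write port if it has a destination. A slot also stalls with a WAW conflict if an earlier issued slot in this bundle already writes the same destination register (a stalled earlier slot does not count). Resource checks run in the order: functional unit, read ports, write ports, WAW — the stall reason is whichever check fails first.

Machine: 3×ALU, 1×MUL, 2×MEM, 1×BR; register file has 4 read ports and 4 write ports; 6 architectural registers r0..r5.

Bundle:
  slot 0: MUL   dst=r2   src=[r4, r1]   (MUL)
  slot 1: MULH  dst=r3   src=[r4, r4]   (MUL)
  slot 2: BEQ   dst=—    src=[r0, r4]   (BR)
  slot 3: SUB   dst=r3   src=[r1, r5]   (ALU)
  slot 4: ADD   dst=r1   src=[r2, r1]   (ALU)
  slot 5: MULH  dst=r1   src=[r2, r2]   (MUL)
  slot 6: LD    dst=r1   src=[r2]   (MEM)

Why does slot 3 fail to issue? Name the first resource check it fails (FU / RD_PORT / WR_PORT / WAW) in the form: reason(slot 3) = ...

slot 0 (MUL): ISSUE — free A3,Mu0,Ld2,B1 rp2 wp3
slot 1 (MUL): stall FU — free A3,Mu0,Ld2,B1 rp2 wp3
slot 2 (BR): ISSUE — free A3,Mu0,Ld2,B0 rp0 wp3
slot 3 (ALU): stall RD_PORT — free A3,Mu0,Ld2,B0 rp0 wp3
slot 4 (ALU): stall RD_PORT — free A3,Mu0,Ld2,B0 rp0 wp3
slot 5 (MUL): stall FU — free A3,Mu0,Ld2,B0 rp0 wp3
slot 6 (MEM): stall RD_PORT — free A3,Mu0,Ld2,B0 rp0 wp3

reason(slot 3) = RD_PORT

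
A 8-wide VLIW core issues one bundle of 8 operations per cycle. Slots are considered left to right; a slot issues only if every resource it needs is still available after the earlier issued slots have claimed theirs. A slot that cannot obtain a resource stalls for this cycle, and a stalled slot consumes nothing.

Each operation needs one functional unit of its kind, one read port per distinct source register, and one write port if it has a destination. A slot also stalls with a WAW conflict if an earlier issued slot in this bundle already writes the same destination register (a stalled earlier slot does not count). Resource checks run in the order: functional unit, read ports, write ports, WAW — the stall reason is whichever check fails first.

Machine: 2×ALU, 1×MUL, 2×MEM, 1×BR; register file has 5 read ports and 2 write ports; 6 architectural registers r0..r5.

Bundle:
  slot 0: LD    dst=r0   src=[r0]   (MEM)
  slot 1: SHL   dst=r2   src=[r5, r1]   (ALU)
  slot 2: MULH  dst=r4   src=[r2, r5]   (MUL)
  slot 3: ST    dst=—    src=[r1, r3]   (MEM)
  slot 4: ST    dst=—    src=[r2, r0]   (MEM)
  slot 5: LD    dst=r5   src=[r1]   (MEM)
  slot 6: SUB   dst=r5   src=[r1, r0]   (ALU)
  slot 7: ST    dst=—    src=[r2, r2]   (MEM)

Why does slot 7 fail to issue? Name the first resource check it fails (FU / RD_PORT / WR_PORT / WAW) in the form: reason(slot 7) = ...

#0 MEM src=r0 dispatched  <A:2 Mu:1 Ld:1 B:1 rd:4 wr:1>
#1 ALU src=r5,r1 dispatched  <A:1 Mu:1 Ld:1 B:1 rd:2 wr:0>
#2 MUL src=r2,r5 held:WR_PORT  <A:1 Mu:1 Ld:1 B:1 rd:2 wr:0>
#3 MEM src=r1,r3 dispatched  <A:1 Mu:1 Ld:0 B:1 rd:0 wr:0>
#4 MEM src=r2,r0 held:FU  <A:1 Mu:1 Ld:0 B:1 rd:0 wr:0>
#5 MEM src=r1 held:FU  <A:1 Mu:1 Ld:0 B:1 rd:0 wr:0>
#6 ALU src=r1,r0 held:RD_PORT  <A:1 Mu:1 Ld:0 B:1 rd:0 wr:0>
#7 MEM src=r2,r2 held:FU  <A:1 Mu:1 Ld:0 B:1 rd:0 wr:0>

reason(slot 7) = FU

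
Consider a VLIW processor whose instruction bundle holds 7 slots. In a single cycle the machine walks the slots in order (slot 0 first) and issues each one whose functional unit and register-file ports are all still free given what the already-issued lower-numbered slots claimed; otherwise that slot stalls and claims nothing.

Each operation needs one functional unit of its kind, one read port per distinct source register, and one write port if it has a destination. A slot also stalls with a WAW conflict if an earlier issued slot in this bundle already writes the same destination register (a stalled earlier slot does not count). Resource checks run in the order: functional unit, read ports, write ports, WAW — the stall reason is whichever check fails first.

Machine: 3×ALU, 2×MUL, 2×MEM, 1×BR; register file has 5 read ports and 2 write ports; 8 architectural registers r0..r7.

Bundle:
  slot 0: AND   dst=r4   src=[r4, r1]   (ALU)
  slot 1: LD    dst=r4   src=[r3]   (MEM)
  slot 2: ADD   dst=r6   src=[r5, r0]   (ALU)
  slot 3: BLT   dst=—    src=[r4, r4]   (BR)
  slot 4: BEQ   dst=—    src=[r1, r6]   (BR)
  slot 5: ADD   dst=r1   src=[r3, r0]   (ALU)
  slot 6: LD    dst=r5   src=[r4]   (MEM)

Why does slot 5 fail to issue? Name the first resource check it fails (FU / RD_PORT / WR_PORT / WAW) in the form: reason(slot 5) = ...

reason(slot 5) = RD_PORT

slot 0 (ALU): ISSUE — free A2,Mu2,Ld2,B1 rp3 wp1
slot 1 (MEM): stall WAW — free A2,Mu2,Ld2,B1 rp3 wp1
slot 2 (ALU): ISSUE — free A1,Mu2,Ld2,B1 rp1 wp0
slot 3 (BR): ISSUE — free A1,Mu2,Ld2,B0 rp0 wp0
slot 4 (BR): stall FU — free A1,Mu2,Ld2,B0 rp0 wp0
slot 5 (ALU): stall RD_PORT — free A1,Mu2,Ld2,B0 rp0 wp0
slot 6 (MEM): stall RD_PORT — free A1,Mu2,Ld2,B0 rp0 wp0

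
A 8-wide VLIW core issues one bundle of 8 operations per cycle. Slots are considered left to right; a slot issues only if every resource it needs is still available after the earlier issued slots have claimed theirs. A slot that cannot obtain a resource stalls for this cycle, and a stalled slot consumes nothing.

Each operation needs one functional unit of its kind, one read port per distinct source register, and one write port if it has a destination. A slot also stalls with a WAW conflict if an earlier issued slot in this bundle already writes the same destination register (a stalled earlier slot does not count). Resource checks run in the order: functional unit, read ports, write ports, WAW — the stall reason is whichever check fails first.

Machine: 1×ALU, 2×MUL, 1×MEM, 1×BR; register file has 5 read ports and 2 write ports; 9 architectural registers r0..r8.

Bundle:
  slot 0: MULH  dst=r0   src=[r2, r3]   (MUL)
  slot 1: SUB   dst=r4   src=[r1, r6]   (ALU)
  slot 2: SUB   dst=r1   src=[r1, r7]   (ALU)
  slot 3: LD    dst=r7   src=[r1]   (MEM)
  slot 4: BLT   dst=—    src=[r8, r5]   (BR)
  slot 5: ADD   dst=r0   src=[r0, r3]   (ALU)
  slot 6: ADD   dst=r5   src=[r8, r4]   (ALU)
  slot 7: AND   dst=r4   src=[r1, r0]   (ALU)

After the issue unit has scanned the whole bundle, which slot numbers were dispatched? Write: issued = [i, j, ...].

issued = [0, 1]

[0] MUL needs rd=2 wr=1: ok; after: ALU=1 MUL=1 MEM=1 BR=1, R=3, W=1
[1] ALU needs rd=2 wr=1: ok; after: ALU=0 MUL=1 MEM=1 BR=1, R=1, W=0
[2] ALU needs rd=2 wr=1: FU; after: ALU=0 MUL=1 MEM=1 BR=1, R=1, W=0
[3] MEM needs rd=1 wr=1: WR_PORT; after: ALU=0 MUL=1 MEM=1 BR=1, R=1, W=0
[4] BR needs rd=2 wr=0: RD_PORT; after: ALU=0 MUL=1 MEM=1 BR=1, R=1, W=0
[5] ALU needs rd=2 wr=1: FU; after: ALU=0 MUL=1 MEM=1 BR=1, R=1, W=0
[6] ALU needs rd=2 wr=1: FU; after: ALU=0 MUL=1 MEM=1 BR=1, R=1, W=0
[7] ALU needs rd=2 wr=1: FU; after: ALU=0 MUL=1 MEM=1 BR=1, R=1, W=0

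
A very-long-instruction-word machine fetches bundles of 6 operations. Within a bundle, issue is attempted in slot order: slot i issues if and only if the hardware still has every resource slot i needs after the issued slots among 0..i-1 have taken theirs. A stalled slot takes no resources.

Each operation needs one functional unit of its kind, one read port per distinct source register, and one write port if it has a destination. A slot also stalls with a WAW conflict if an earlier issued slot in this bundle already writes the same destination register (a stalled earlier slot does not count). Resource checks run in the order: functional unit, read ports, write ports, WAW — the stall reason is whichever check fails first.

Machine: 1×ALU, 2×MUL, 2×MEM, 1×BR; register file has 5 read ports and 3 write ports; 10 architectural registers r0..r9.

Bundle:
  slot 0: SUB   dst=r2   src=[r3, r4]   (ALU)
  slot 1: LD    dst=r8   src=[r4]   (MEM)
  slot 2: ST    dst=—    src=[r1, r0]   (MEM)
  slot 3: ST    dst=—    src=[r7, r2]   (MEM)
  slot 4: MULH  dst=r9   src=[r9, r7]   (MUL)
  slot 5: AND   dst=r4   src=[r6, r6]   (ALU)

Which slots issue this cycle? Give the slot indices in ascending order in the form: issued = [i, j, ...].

(0) want 1×ALU +2rd +1wr — yes → AL0|MU2|ME2|BR1|rd3|wr2
(1) want 1×MEM +1rd +1wr — yes → AL0|MU2|ME1|BR1|rd2|wr1
(2) want 1×MEM +2rd +0wr — yes → AL0|MU2|ME0|BR1|rd0|wr1
(3) want 1×MEM +2rd +0wr — FU → AL0|MU2|ME0|BR1|rd0|wr1
(4) want 1×MUL +2rd +1wr — RD_PORT → AL0|MU2|ME0|BR1|rd0|wr1
(5) want 1×ALU +1rd +1wr — FU → AL0|MU2|ME0|BR1|rd0|wr1

issued = [0, 1, 2]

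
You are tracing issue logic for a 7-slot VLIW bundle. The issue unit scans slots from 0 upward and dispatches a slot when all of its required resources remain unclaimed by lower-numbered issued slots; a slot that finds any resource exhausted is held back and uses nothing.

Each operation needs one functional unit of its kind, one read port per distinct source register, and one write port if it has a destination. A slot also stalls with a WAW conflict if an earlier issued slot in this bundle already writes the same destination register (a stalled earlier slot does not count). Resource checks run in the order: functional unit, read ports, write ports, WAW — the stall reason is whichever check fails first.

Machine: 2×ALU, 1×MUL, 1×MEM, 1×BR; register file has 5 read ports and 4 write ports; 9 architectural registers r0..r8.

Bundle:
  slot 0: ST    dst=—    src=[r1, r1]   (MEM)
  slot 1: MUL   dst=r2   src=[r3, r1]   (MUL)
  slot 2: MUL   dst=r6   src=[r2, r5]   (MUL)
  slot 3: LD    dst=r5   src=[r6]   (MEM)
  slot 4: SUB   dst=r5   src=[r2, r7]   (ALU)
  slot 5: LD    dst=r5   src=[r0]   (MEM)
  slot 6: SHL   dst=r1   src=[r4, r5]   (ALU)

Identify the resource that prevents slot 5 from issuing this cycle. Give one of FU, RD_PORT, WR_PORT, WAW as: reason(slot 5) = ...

reason(slot 5) = FU

#0 MEM src=r1,r1 dispatched  <A:2 Mu:1 Ld:0 B:1 rd:4 wr:4>
#1 MUL src=r3,r1 dispatched  <A:2 Mu:0 Ld:0 B:1 rd:2 wr:3>
#2 MUL src=r2,r5 held:FU  <A:2 Mu:0 Ld:0 B:1 rd:2 wr:3>
#3 MEM src=r6 held:FU  <A:2 Mu:0 Ld:0 B:1 rd:2 wr:3>
#4 ALU src=r2,r7 dispatched  <A:1 Mu:0 Ld:0 B:1 rd:0 wr:2>
#5 MEM src=r0 held:FU  <A:1 Mu:0 Ld:0 B:1 rd:0 wr:2>
#6 ALU src=r4,r5 held:RD_PORT  <A:1 Mu:0 Ld:0 B:1 rd:0 wr:2>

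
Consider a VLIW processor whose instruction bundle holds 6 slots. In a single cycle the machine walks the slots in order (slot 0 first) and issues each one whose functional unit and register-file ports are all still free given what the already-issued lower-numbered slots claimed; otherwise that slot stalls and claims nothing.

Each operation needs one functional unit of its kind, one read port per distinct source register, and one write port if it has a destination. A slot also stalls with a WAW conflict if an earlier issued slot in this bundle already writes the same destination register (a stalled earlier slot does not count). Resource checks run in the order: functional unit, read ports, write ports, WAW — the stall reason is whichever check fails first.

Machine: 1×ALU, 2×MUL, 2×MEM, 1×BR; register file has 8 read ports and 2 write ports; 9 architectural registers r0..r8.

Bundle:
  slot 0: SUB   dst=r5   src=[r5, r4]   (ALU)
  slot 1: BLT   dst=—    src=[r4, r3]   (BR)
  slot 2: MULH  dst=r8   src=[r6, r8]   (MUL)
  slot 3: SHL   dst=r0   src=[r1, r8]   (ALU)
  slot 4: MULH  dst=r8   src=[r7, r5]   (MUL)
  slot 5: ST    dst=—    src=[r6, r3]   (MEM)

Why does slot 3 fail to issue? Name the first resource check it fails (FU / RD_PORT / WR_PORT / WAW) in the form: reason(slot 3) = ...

reason(slot 3) = FU

#0 ALU src=r5,r4 dispatched  <A:0 Mu:2 Ld:2 B:1 rd:6 wr:1>
#1 BR src=r4,r3 dispatched  <A:0 Mu:2 Ld:2 B:0 rd:4 wr:1>
#2 MUL src=r6,r8 dispatched  <A:0 Mu:1 Ld:2 B:0 rd:2 wr:0>
#3 ALU src=r1,r8 held:FU  <A:0 Mu:1 Ld:2 B:0 rd:2 wr:0>
#4 MUL src=r7,r5 held:WR_PORT  <A:0 Mu:1 Ld:2 B:0 rd:2 wr:0>
#5 MEM src=r6,r3 dispatched  <A:0 Mu:1 Ld:1 B:0 rd:0 wr:0>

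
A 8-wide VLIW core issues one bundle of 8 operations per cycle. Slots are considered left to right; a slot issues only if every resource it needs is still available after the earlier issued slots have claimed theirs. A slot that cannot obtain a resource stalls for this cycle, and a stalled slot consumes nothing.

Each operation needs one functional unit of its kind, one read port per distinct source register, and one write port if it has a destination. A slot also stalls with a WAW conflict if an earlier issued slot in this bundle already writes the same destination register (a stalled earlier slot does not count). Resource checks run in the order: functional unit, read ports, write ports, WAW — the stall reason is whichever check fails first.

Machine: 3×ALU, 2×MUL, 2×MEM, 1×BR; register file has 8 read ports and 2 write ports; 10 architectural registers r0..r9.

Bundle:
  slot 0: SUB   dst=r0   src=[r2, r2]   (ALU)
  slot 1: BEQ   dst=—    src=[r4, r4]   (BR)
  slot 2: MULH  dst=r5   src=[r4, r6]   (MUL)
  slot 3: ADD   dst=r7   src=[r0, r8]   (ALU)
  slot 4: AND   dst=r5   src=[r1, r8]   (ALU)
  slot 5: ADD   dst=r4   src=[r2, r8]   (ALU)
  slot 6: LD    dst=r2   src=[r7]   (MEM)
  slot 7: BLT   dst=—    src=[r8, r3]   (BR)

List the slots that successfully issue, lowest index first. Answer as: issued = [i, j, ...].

issued = [0, 1, 2]

#0 ALU src=r2,r2 dispatched  <A:2 Mu:2 Ld:2 B:1 rd:7 wr:1>
#1 BR src=r4,r4 dispatched  <A:2 Mu:2 Ld:2 B:0 rd:6 wr:1>
#2 MUL src=r4,r6 dispatched  <A:2 Mu:1 Ld:2 B:0 rd:4 wr:0>
#3 ALU src=r0,r8 held:WR_PORT  <A:2 Mu:1 Ld:2 B:0 rd:4 wr:0>
#4 ALU src=r1,r8 held:WR_PORT  <A:2 Mu:1 Ld:2 B:0 rd:4 wr:0>
#5 ALU src=r2,r8 held:WR_PORT  <A:2 Mu:1 Ld:2 B:0 rd:4 wr:0>
#6 MEM src=r7 held:WR_PORT  <A:2 Mu:1 Ld:2 B:0 rd:4 wr:0>
#7 BR src=r8,r3 held:FU  <A:2 Mu:1 Ld:2 B:0 rd:4 wr:0>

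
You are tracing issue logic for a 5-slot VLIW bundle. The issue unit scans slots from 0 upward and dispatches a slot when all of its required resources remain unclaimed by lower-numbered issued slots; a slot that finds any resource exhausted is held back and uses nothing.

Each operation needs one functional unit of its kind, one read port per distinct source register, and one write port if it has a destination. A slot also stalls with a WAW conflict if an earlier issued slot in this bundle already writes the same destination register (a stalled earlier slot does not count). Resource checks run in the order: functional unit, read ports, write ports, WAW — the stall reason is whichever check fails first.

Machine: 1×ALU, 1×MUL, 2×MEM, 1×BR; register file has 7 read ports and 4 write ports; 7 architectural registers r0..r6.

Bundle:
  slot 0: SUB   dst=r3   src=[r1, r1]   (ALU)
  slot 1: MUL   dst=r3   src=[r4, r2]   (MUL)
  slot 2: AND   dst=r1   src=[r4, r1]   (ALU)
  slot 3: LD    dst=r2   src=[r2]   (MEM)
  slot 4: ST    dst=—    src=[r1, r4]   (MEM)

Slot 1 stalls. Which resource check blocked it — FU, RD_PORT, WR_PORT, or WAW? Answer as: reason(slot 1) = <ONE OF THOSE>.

  0. ALU→r3 ⇒ go  {0A/1Mu/2Ld/1B | 6r 3w}
  1. MUL→r3 ⇒ no(WAW)  {0A/1Mu/2Ld/1B | 6r 3w}
  2. ALU→r1 ⇒ no(FU)  {0A/1Mu/2Ld/1B | 6r 3w}
  3. MEM→r2 ⇒ go  {0A/1Mu/1Ld/1B | 5r 2w}
  4. MEM ⇒ go  {0A/1Mu/0Ld/1B | 3r 2w}

reason(slot 1) = WAW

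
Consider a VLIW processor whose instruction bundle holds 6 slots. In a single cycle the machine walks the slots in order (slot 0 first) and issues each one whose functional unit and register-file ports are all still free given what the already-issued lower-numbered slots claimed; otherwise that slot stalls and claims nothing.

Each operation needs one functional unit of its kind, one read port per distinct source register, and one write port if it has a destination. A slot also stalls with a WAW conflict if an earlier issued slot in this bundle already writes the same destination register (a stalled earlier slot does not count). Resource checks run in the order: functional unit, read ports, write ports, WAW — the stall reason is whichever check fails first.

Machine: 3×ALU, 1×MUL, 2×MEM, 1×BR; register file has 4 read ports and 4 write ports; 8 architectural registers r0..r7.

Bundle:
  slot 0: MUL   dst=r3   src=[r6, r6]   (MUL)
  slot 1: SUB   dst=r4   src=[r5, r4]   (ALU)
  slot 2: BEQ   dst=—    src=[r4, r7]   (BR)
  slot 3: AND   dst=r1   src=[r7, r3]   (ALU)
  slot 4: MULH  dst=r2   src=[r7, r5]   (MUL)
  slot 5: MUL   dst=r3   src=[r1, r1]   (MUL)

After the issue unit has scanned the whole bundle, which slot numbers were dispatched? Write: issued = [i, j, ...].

issued = [0, 1]

[0] MUL needs rd=1 wr=1: ok; after: ALU=3 MUL=0 MEM=2 BR=1, R=3, W=3
[1] ALU needs rd=2 wr=1: ok; after: ALU=2 MUL=0 MEM=2 BR=1, R=1, W=2
[2] BR needs rd=2 wr=0: RD_PORT; after: ALU=2 MUL=0 MEM=2 BR=1, R=1, W=2
[3] ALU needs rd=2 wr=1: RD_PORT; after: ALU=2 MUL=0 MEM=2 BR=1, R=1, W=2
[4] MUL needs rd=2 wr=1: FU; after: ALU=2 MUL=0 MEM=2 BR=1, R=1, W=2
[5] MUL needs rd=1 wr=1: FU; after: ALU=2 MUL=0 MEM=2 BR=1, R=1, W=2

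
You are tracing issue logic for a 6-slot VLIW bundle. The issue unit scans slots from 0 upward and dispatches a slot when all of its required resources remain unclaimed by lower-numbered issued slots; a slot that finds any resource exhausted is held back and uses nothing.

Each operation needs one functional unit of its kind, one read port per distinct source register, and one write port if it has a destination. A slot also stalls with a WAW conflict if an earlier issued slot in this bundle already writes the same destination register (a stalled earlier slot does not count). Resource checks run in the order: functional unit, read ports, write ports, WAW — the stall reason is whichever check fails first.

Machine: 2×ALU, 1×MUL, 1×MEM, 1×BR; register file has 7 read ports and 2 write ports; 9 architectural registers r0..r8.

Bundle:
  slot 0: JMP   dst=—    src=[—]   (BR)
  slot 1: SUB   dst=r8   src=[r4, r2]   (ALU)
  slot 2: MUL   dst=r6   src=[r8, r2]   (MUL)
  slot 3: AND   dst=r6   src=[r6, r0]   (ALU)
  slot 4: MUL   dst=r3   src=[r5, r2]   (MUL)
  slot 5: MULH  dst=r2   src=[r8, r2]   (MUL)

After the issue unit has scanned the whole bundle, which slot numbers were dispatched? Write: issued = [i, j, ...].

issued = [0, 1, 2]

  0. BR ⇒ go  {2A/1Mu/1Ld/0B | 7r 2w}
  1. ALU→r8 ⇒ go  {1A/1Mu/1Ld/0B | 5r 1w}
  2. MUL→r6 ⇒ go  {1A/0Mu/1Ld/0B | 3r 0w}
  3. ALU→r6 ⇒ no(WR_PORT)  {1A/0Mu/1Ld/0B | 3r 0w}
  4. MUL→r3 ⇒ no(FU)  {1A/0Mu/1Ld/0B | 3r 0w}
  5. MUL→r2 ⇒ no(FU)  {1A/0Mu/1Ld/0B | 3r 0w}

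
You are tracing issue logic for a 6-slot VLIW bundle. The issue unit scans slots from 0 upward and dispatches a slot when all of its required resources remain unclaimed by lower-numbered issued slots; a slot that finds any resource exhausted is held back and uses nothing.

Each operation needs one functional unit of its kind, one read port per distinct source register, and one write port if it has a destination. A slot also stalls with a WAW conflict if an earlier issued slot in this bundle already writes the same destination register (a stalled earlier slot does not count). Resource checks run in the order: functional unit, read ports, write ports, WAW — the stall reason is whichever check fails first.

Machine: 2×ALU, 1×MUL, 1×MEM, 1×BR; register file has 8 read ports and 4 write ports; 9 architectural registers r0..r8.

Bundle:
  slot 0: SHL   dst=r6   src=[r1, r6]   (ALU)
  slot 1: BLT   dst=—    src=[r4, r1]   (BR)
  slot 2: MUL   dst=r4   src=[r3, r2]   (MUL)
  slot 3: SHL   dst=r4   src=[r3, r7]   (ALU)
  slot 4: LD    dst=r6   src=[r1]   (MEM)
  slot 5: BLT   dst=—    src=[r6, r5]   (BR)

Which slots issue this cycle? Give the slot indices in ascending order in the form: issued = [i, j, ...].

slot 0 (ALU): ISSUE — free A1,Mu1,Ld1,B1 rp6 wp3
slot 1 (BR): ISSUE — free A1,Mu1,Ld1,B0 rp4 wp3
slot 2 (MUL): ISSUE — free A1,Mu0,Ld1,B0 rp2 wp2
slot 3 (ALU): stall WAW — free A1,Mu0,Ld1,B0 rp2 wp2
slot 4 (MEM): stall WAW — free A1,Mu0,Ld1,B0 rp2 wp2
slot 5 (BR): stall FU — free A1,Mu0,Ld1,B0 rp2 wp2

issued = [0, 1, 2]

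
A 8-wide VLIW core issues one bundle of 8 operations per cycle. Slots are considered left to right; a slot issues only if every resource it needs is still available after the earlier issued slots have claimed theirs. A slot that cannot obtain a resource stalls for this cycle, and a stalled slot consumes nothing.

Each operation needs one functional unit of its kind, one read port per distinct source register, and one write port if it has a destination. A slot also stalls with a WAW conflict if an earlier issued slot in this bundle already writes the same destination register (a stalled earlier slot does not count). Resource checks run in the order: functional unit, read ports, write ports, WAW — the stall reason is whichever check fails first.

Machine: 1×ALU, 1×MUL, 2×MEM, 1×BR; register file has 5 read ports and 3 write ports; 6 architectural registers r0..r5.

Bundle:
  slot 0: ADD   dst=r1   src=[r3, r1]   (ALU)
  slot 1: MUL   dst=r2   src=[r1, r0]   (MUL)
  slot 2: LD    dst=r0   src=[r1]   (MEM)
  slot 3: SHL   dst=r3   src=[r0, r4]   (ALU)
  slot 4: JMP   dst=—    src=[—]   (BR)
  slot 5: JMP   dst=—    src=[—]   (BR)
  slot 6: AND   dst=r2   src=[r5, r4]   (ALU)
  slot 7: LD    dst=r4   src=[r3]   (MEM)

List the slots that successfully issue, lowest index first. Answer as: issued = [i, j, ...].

[0] ALU needs rd=2 wr=1: ok; after: ALU=0 MUL=1 MEM=2 BR=1, R=3, W=2
[1] MUL needs rd=2 wr=1: ok; after: ALU=0 MUL=0 MEM=2 BR=1, R=1, W=1
[2] MEM needs rd=1 wr=1: ok; after: ALU=0 MUL=0 MEM=1 BR=1, R=0, W=0
[3] ALU needs rd=2 wr=1: FU; after: ALU=0 MUL=0 MEM=1 BR=1, R=0, W=0
[4] BR needs rd=0 wr=0: ok; after: ALU=0 MUL=0 MEM=1 BR=0, R=0, W=0
[5] BR needs rd=0 wr=0: FU; after: ALU=0 MUL=0 MEM=1 BR=0, R=0, W=0
[6] ALU needs rd=2 wr=1: FU; after: ALU=0 MUL=0 MEM=1 BR=0, R=0, W=0
[7] MEM needs rd=1 wr=1: RD_PORT; after: ALU=0 MUL=0 MEM=1 BR=0, R=0, W=0

issued = [0, 1, 2, 4]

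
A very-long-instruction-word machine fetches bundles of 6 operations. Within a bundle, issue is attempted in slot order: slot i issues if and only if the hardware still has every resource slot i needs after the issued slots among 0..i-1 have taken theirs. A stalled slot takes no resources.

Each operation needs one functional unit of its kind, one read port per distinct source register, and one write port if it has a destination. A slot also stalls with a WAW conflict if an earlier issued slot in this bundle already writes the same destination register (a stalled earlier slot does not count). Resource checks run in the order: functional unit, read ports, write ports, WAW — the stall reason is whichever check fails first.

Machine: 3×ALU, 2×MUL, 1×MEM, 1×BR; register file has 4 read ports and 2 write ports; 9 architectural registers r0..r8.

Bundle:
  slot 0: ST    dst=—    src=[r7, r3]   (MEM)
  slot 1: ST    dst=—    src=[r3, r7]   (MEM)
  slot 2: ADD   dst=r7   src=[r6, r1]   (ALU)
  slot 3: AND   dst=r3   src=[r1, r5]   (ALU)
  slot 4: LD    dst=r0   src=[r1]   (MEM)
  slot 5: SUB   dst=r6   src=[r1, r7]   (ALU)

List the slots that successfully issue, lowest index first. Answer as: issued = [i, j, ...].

issued = [0, 2]

(0) want 1×MEM +2rd +0wr — yes → AL3|MU2|ME0|BR1|rd2|wr2
(1) want 1×MEM +2rd +0wr — FU → AL3|MU2|ME0|BR1|rd2|wr2
(2) want 1×ALU +2rd +1wr — yes → AL2|MU2|ME0|BR1|rd0|wr1
(3) want 1×ALU +2rd +1wr — RD_PORT → AL2|MU2|ME0|BR1|rd0|wr1
(4) want 1×MEM +1rd +1wr — FU → AL2|MU2|ME0|BR1|rd0|wr1
(5) want 1×ALU +2rd +1wr — RD_PORT → AL2|MU2|ME0|BR1|rd0|wr1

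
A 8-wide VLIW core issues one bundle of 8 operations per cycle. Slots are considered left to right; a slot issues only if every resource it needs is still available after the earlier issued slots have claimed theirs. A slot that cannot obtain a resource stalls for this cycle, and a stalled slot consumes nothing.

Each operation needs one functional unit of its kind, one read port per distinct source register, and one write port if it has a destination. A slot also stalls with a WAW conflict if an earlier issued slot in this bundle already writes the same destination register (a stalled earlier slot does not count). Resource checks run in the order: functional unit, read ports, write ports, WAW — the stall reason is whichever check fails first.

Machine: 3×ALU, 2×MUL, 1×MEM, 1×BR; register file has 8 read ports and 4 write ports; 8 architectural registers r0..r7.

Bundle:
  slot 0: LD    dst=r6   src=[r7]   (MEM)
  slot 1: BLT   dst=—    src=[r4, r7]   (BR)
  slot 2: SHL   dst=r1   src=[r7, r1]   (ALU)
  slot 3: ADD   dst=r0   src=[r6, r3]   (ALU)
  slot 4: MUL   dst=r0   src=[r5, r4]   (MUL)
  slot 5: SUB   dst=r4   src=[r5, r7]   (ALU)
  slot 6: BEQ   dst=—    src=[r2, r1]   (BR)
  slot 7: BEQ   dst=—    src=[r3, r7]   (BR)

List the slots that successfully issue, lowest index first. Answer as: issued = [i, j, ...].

[0] MEM needs rd=1 wr=1: ok; after: ALU=3 MUL=2 MEM=0 BR=1, R=7, W=3
[1] BR needs rd=2 wr=0: ok; after: ALU=3 MUL=2 MEM=0 BR=0, R=5, W=3
[2] ALU needs rd=2 wr=1: ok; after: ALU=2 MUL=2 MEM=0 BR=0, R=3, W=2
[3] ALU needs rd=2 wr=1: ok; after: ALU=1 MUL=2 MEM=0 BR=0, R=1, W=1
[4] MUL needs rd=2 wr=1: RD_PORT; after: ALU=1 MUL=2 MEM=0 BR=0, R=1, W=1
[5] ALU needs rd=2 wr=1: RD_PORT; after: ALU=1 MUL=2 MEM=0 BR=0, R=1, W=1
[6] BR needs rd=2 wr=0: FU; after: ALU=1 MUL=2 MEM=0 BR=0, R=1, W=1
[7] BR needs rd=2 wr=0: FU; after: ALU=1 MUL=2 MEM=0 BR=0, R=1, W=1

issued = [0, 1, 2, 3]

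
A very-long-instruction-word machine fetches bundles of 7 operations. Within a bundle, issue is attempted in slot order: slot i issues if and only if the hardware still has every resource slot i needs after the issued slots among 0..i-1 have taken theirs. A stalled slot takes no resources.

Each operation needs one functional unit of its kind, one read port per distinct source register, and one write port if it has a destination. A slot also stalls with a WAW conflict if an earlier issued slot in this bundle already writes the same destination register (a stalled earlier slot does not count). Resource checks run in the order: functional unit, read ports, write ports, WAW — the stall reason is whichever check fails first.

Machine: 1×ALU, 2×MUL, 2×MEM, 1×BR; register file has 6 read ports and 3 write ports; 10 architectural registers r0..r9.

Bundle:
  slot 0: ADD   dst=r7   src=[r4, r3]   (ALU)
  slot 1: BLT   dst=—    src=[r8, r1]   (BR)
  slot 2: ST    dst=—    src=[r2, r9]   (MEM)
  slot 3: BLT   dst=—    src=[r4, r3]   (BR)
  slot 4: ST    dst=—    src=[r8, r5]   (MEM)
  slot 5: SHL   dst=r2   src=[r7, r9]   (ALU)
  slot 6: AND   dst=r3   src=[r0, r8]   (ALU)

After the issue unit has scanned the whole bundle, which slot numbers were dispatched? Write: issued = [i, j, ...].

issued = [0, 1, 2]

slot 0 (ALU): ISSUE — free A0,Mu2,Ld2,B1 rp4 wp2
slot 1 (BR): ISSUE — free A0,Mu2,Ld2,B0 rp2 wp2
slot 2 (MEM): ISSUE — free A0,Mu2,Ld1,B0 rp0 wp2
slot 3 (BR): stall FU — free A0,Mu2,Ld1,B0 rp0 wp2
slot 4 (MEM): stall RD_PORT — free A0,Mu2,Ld1,B0 rp0 wp2
slot 5 (ALU): stall FU — free A0,Mu2,Ld1,B0 rp0 wp2
slot 6 (ALU): stall FU — free A0,Mu2,Ld1,B0 rp0 wp2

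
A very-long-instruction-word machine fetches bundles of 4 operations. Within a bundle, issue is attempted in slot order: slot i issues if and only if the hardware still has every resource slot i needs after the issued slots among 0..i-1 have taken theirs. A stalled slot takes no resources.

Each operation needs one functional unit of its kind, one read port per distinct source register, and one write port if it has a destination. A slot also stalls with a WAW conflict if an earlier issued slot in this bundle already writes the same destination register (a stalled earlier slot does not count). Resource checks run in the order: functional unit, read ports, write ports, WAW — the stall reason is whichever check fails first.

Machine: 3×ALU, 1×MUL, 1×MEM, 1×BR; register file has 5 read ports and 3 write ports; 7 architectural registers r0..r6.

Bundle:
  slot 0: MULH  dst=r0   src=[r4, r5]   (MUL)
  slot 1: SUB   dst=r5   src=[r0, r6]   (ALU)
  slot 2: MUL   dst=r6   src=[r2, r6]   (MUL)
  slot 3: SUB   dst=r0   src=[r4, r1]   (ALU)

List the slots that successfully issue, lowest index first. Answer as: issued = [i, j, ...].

issued = [0, 1]

#0 MUL src=r4,r5 dispatched  <A:3 Mu:0 Ld:1 B:1 rd:3 wr:2>
#1 ALU src=r0,r6 dispatched  <A:2 Mu:0 Ld:1 B:1 rd:1 wr:1>
#2 MUL src=r2,r6 held:FU  <A:2 Mu:0 Ld:1 B:1 rd:1 wr:1>
#3 ALU src=r4,r1 held:RD_PORT  <A:2 Mu:0 Ld:1 B:1 rd:1 wr:1>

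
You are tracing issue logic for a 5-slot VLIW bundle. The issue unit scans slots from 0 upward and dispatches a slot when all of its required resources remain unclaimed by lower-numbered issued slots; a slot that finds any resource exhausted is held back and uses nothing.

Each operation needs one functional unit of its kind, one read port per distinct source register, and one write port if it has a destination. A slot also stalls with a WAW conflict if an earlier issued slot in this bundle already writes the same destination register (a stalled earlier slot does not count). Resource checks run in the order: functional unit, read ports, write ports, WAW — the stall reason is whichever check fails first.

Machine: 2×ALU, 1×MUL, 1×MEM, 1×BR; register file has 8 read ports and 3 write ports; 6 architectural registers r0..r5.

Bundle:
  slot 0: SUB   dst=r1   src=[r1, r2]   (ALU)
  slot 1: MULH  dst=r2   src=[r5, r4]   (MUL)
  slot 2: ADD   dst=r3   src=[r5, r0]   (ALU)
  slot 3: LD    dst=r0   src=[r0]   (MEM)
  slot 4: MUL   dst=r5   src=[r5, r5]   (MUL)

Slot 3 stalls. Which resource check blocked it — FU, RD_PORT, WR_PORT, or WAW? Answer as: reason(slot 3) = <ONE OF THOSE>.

reason(slot 3) = WR_PORT

[0] ALU needs rd=2 wr=1: ok; after: ALU=1 MUL=1 MEM=1 BR=1, R=6, W=2
[1] MUL needs rd=2 wr=1: ok; after: ALU=1 MUL=0 MEM=1 BR=1, R=4, W=1
[2] ALU needs rd=2 wr=1: ok; after: ALU=0 MUL=0 MEM=1 BR=1, R=2, W=0
[3] MEM needs rd=1 wr=1: WR_PORT; after: ALU=0 MUL=0 MEM=1 BR=1, R=2, W=0
[4] MUL needs rd=1 wr=1: FU; after: ALU=0 MUL=0 MEM=1 BR=1, R=2, W=0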